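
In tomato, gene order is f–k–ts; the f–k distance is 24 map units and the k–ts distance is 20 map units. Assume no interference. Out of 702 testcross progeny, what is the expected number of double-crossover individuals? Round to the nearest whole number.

Map distances give recombination frequencies of 0.240 and 0.200 for the two intervals.
With no interference, expected double-crossover frequency = 0.240 × 0.200 = 0.04800.
Expected number = 0.04800 × 702 = 33.70 ≈ 34.

34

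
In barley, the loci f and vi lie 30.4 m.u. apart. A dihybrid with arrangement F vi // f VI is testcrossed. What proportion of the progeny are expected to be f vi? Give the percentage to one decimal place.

A map distance of 30.4 m.u. corresponds to a recombination frequency of 0.304.
The F1 is F vi / f VI, so f vi is a recombinant gamete class with expected frequency r/2 = 0.304/2 = 0.1520.
That is 0.1520 = 15.2% of the progeny.

15.2%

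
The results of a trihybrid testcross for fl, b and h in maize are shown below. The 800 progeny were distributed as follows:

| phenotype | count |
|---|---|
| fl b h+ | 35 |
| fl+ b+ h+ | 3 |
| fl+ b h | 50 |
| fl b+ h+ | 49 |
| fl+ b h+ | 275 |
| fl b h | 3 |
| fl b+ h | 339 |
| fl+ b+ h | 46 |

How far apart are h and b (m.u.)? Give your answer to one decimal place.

The two most frequent reciprocal classes, fl+ b h+ and fl b+ h, are the parental types, so the F1 was fl+ b h+ / fl b+ h.
The two rarest classes, fl+ b+ h+ and fl b h, are the double crossovers. Comparing them with the parentals, only the b allele has switched, so b is the middle locus and the order is h – b – fl.
Crossovers in the h–b interval produce the single-crossover classes fl+ b h and fl b+ h+ (50 + 49 = 99) plus the double crossovers (6).
RF(h–b) = (99 + 6) / 800 = 105/800 = 0.1313 → 13.1 m.u.

13.1 m.u.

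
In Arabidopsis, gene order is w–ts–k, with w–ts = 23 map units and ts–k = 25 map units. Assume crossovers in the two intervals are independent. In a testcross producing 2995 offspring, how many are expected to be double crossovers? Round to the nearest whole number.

Map distances give recombination frequencies of 0.230 and 0.250 for the two intervals.
With no interference, expected double-crossover frequency = 0.230 × 0.250 = 0.05750.
Expected number = 0.05750 × 2995 = 172.21 ≈ 172.

172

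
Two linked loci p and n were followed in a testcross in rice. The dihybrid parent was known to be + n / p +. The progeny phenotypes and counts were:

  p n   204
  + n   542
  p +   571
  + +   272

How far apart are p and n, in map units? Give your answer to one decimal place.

30.0 map units

The recombinant classes are + + and p n: 272 + 204 = 476.
Recombination frequency = 476/1589 = 0.2996 ≈ 30.0%, i.e. 30.0 map units.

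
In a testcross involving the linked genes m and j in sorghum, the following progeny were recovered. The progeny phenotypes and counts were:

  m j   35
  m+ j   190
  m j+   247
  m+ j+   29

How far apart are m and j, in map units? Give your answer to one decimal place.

12.8 map units

The two most frequent classes, m+ j (190) and m j+ (247), are the parental types, so the F1 was m+ j / m j+.
The recombinant classes are m+ j+ and m j: 29 + 35 = 64.
Recombination frequency = 64/501 = 0.1277 ≈ 12.8%, i.e. 12.8 map units.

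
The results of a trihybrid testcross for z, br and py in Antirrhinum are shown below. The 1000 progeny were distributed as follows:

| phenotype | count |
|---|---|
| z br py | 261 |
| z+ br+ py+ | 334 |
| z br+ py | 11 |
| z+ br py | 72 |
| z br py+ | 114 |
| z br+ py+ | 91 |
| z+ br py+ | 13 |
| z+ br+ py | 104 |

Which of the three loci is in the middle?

The two most frequent reciprocal classes, z+ br+ py+ and z br py, are the parental types, so the F1 was z+ br+ py+ / z br py.
The two rarest classes, z+ br py+ and z br+ py, are the double crossovers. Comparing them with the parentals, only the br allele has switched, so br is the middle locus and the order is py – br – z.

br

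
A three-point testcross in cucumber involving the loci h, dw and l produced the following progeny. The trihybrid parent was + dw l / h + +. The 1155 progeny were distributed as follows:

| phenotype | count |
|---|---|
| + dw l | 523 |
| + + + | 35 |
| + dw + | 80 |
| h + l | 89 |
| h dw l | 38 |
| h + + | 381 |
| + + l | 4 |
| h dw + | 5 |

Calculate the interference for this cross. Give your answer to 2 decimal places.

0.29

The two rarest classes, + + l and h dw +, are the double crossovers. Comparing them with the parentals, only the dw allele has switched, so dw is the middle locus and the order is h – dw – l.
h–dw: (73 + 9)/1155 = 0.0710; dw–l: (169 + 9)/1155 = 0.1541.
Expected DCO frequency = 0.0710 × 0.1541 ≈ 0.01094; observed = 9/1155 ≈ 0.00779.
Coefficient of coincidence = 0.00779/0.01094 ≈ 0.71; interference = 1 − 0.71 = 0.29.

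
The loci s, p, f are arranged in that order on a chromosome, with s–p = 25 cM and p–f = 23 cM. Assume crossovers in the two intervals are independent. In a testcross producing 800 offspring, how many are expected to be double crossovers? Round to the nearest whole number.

46

Map distances give recombination frequencies of 0.250 and 0.230 for the two intervals.
With no interference, expected double-crossover frequency = 0.250 × 0.230 = 0.05750.
Expected number = 0.05750 × 800 = 46.00 ≈ 46.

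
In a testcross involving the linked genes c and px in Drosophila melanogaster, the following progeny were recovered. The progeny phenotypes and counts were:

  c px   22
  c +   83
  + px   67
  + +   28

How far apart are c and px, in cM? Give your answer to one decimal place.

25.0 cM

The two most frequent classes, + px (67) and c + (83), are the parental types, so the F1 was + px / c +.
The recombinant classes are + + and c px: 28 + 22 = 50.
Recombination frequency = 50/200 = 0.2500 ≈ 25.0%, i.e. 25.0 cM.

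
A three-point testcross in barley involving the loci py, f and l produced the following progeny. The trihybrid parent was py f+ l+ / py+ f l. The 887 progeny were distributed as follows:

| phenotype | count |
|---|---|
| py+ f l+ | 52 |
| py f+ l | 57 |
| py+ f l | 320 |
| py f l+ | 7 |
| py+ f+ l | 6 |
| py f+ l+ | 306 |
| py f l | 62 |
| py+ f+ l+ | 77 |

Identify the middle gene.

f

The two rarest classes, py f l+ and py+ f+ l, are the double crossovers. Comparing them with the parentals, only the f allele has switched, so f is the middle locus and the order is l – f – py.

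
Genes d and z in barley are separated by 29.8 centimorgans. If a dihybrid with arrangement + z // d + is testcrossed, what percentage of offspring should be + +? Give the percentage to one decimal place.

14.9%

A map distance of 29.8 centimorgans corresponds to a recombination frequency of 0.298.
The F1 is + z / d +, so + + is a recombinant gamete class with expected frequency r/2 = 0.298/2 = 0.1490.
That is 0.1490 = 14.9% of the progeny.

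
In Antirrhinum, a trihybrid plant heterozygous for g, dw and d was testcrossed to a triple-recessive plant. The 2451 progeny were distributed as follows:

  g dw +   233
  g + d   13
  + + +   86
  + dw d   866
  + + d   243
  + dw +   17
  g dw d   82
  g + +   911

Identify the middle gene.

The two most frequent reciprocal classes, g + + and + dw d, are the parental types, so the F1 was g + + / + dw d.
The two rarest classes, g + d and + dw +, are the double crossovers. Comparing them with the parentals, only the d allele has switched, so d is the middle locus and the order is g – d – dw.

d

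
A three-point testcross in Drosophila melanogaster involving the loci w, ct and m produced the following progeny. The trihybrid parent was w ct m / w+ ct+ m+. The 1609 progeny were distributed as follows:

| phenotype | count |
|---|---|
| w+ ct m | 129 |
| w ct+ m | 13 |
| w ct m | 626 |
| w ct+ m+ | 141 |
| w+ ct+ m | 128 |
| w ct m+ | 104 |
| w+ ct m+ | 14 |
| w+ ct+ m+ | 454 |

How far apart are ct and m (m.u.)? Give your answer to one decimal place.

16.1 m.u.

The two rarest classes, w ct+ m and w+ ct m+, are the double crossovers. Comparing them with the parentals, only the ct allele has switched, so ct is the middle locus and the order is m – ct – w.
Crossovers in the m–ct interval produce the single-crossover classes w ct m+ and w+ ct+ m (104 + 128 = 232) plus the double crossovers (27).
RF(m–ct) = (232 + 27) / 1609 = 259/1609 = 0.1610 → 16.1 m.u.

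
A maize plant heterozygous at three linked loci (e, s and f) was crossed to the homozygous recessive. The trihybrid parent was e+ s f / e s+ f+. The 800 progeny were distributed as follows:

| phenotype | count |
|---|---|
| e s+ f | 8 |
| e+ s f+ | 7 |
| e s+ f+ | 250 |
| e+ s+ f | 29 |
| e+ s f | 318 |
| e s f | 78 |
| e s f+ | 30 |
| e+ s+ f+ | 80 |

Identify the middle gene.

f

The two rarest classes, e+ s f+ and e s+ f, are the double crossovers. Comparing them with the parentals, only the f allele has switched, so f is the middle locus and the order is e – f – s.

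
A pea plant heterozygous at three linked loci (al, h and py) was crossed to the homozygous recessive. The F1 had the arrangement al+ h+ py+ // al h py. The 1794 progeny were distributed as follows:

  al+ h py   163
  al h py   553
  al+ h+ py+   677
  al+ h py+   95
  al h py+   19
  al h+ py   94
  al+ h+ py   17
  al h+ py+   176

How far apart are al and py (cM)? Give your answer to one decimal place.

20.9 cM

The two rarest classes, al+ h+ py and al h py+, are the double crossovers. Comparing them with the parentals, only the py allele has switched, so py is the middle locus and the order is al – py – h.
Crossovers in the al–py interval produce the single-crossover classes al h+ py+ and al+ h py (176 + 163 = 339) plus the double crossovers (36).
RF(al–py) = (339 + 36) / 1794 = 375/1794 = 0.2090 → 20.9 cM.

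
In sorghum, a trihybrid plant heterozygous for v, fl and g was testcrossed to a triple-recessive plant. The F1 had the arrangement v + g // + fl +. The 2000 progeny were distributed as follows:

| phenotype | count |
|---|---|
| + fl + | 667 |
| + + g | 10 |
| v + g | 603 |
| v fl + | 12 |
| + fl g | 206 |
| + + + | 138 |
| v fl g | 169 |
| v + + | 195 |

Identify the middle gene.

The two rarest classes, + + g and v fl +, are the double crossovers. Comparing them with the parentals, only the v allele has switched, so v is the middle locus and the order is fl – v – g.

v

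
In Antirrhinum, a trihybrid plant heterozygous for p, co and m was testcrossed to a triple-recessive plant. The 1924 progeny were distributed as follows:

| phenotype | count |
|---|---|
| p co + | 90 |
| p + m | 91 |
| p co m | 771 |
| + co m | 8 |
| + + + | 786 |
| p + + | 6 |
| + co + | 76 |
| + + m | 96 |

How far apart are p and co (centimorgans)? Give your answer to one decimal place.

The two most frequent reciprocal classes, + + + and p co m, are the parental types, so the F1 was + + + / p co m.
The two rarest classes, p + + and + co m, are the double crossovers. Comparing them with the parentals, only the p allele has switched, so p is the middle locus and the order is co – p – m.
Crossovers in the co–p interval produce the single-crossover classes + co + and p + m (76 + 91 = 167) plus the double crossovers (14).
RF(co–p) = (167 + 14) / 1924 = 181/1924 = 0.0941 → 9.4 centimorgans.

9.4 centimorgans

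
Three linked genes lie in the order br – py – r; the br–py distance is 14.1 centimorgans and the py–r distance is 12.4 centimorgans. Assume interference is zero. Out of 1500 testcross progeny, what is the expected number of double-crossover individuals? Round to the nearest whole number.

Map distances give recombination frequencies of 0.141 and 0.124 for the two intervals.
With no interference, expected double-crossover frequency = 0.141 × 0.124 = 0.01748.
Expected number = 0.01748 × 1500 = 26.23 ≈ 26.

26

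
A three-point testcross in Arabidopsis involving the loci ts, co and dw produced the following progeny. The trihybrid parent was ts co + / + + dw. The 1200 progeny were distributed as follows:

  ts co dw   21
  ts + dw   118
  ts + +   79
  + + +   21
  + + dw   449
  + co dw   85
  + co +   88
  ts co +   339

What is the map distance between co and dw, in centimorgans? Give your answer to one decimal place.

17.2 centimorgans

The two rarest classes, ts co dw and + + +, are the double crossovers. Comparing them with the parentals, only the dw allele has switched, so dw is the middle locus and the order is co – dw – ts.
Crossovers in the co–dw interval produce the single-crossover classes ts + + and + co dw (79 + 85 = 164) plus the double crossovers (42).
RF(co–dw) = (164 + 42) / 1200 = 206/1200 = 0.1717 → 17.2 centimorgans.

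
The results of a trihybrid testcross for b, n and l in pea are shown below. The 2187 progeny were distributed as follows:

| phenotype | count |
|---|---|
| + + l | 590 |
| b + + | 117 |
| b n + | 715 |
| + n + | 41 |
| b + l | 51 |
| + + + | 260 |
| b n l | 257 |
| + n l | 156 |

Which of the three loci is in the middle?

The two most frequent reciprocal classes, b n + and + + l, are the parental types, so the F1 was b n + / + + l.
The two rarest classes, + n + and b + l, are the double crossovers. Comparing them with the parentals, only the b allele has switched, so b is the middle locus and the order is l – b – n.

b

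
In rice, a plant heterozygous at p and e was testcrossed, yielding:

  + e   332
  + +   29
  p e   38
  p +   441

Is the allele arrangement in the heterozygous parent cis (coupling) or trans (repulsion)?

trans

The two most frequent classes are + e (332) and p + (441); these are the parental (non-recombinant) types.
So the F1 carried + e on one chromosome and p + on the other — the recessive alleles are on opposite chromosomes (trans / repulsion).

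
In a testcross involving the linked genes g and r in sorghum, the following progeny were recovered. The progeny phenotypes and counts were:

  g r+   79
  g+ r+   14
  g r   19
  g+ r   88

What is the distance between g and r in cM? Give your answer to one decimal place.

16.5 cM

The two most frequent classes, g+ r (88) and g r+ (79), are the parental types, so the F1 was g+ r / g r+.
The recombinant classes are g+ r+ and g r: 14 + 19 = 33.
Recombination frequency = 33/200 = 0.1650 ≈ 16.5%, i.e. 16.5 cM.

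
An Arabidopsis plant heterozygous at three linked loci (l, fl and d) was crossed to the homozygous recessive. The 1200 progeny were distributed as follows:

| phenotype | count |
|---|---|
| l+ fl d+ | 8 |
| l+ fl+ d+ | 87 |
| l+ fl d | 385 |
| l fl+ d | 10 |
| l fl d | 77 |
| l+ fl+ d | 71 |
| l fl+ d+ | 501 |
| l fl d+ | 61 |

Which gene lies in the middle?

The two most frequent reciprocal classes, l+ fl d and l fl+ d+, are the parental types, so the F1 was l+ fl d / l fl+ d+.
The two rarest classes, l+ fl d+ and l fl+ d, are the double crossovers. Comparing them with the parentals, only the d allele has switched, so d is the middle locus and the order is l – d – fl.

d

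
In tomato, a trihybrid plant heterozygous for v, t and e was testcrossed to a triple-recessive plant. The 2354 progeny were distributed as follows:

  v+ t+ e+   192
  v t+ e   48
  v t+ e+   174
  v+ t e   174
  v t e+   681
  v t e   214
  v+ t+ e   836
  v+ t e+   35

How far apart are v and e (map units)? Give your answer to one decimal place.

The two most frequent reciprocal classes, v+ t+ e and v t e+, are the parental types, so the F1 was v+ t+ e / v t e+.
The two rarest classes, v t+ e and v+ t e+, are the double crossovers. Comparing them with the parentals, only the v allele has switched, so v is the middle locus and the order is t – v – e.
Crossovers in the v–e interval produce the single-crossover classes v+ t+ e+ and v t e (192 + 214 = 406) plus the double crossovers (83).
RF(v–e) = (406 + 83) / 2354 = 489/2354 = 0.2077 → 20.8 map units.

20.8 map units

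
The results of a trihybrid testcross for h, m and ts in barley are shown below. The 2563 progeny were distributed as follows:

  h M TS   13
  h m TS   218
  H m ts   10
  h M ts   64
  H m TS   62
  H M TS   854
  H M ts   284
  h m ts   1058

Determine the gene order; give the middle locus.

The two most frequent reciprocal classes, h m ts and H M TS, are the parental types, so the F1 was h m ts / H M TS.
The two rarest classes, H m ts and h M TS, are the double crossovers. Comparing them with the parentals, only the h allele has switched, so h is the middle locus and the order is ts – h – m.

h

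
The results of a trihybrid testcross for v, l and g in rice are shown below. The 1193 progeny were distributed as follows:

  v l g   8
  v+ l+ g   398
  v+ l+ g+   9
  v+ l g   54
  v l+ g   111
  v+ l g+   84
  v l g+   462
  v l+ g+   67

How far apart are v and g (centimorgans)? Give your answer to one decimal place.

The two most frequent reciprocal classes, v+ l+ g and v l g+, are the parental types, so the F1 was v+ l+ g / v l g+.
The two rarest classes, v+ l+ g+ and v l g, are the double crossovers. Comparing them with the parentals, only the g allele has switched, so g is the middle locus and the order is l – g – v.
Crossovers in the g–v interval produce the single-crossover classes v l+ g and v+ l g+ (111 + 84 = 195) plus the double crossovers (17).
RF(g–v) = (195 + 17) / 1193 = 212/1193 = 0.1777 → 17.8 centimorgans.

17.8 centimorgans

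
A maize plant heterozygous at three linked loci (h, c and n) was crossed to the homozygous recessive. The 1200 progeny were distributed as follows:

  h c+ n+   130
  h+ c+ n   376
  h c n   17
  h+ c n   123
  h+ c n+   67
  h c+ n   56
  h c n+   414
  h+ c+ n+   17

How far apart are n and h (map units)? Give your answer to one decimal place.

13.1 map units

The two most frequent reciprocal classes, h+ c+ n and h c n+, are the parental types, so the F1 was h+ c+ n / h c n+.
The two rarest classes, h+ c+ n+ and h c n, are the double crossovers. Comparing them with the parentals, only the n allele has switched, so n is the middle locus and the order is c – n – h.
Crossovers in the n–h interval produce the single-crossover classes h c+ n and h+ c n+ (56 + 67 = 123) plus the double crossovers (34).
RF(n–h) = (123 + 34) / 1200 = 157/1200 = 0.1308 → 13.1 map units.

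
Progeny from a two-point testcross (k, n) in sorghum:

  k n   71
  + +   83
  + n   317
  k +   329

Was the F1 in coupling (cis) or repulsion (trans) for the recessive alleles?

trans

The two most frequent classes are + n (317) and k + (329); these are the parental (non-recombinant) types.
So the F1 carried + n on one chromosome and k + on the other — the recessive alleles are on opposite chromosomes (trans / repulsion).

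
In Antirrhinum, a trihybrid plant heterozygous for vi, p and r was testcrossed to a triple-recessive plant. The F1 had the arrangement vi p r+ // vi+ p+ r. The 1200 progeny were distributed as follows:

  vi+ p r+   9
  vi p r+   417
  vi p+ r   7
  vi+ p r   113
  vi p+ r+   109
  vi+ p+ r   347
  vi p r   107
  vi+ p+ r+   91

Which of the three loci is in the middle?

vi

The two rarest classes, vi+ p r+ and vi p+ r, are the double crossovers. Comparing them with the parentals, only the vi allele has switched, so vi is the middle locus and the order is r – vi – p.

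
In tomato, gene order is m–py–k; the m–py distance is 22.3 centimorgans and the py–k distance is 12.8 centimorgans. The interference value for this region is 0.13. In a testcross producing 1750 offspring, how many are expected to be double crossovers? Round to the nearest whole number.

Map distances give recombination frequencies of 0.223 and 0.128 for the two intervals.
With interference 0.13 (so coincidence = 0.87), expected double-crossover frequency = 0.223 × 0.128 × 0.87 = 0.02483.
Expected number = 0.02483 × 1750 = 43.46 ≈ 43.

43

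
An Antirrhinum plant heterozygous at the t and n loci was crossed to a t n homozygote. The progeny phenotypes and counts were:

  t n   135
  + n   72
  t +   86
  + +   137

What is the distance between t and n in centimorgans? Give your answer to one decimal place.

36.7 centimorgans

The two most frequent classes, + + (137) and t n (135), are the parental types, so the F1 was + + / t n.
The recombinant classes are + n and t +: 72 + 86 = 158.
Recombination frequency = 158/430 = 0.3674 ≈ 36.7%, i.e. 36.7 centimorgans.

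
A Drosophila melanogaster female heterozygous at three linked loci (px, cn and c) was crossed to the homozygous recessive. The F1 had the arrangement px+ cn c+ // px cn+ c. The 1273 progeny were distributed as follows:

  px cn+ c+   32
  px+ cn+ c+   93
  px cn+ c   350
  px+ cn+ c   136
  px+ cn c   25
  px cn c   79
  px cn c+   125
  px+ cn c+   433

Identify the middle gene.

c

The two rarest classes, px+ cn c and px cn+ c+, are the double crossovers. Comparing them with the parentals, only the c allele has switched, so c is the middle locus and the order is px – c – cn.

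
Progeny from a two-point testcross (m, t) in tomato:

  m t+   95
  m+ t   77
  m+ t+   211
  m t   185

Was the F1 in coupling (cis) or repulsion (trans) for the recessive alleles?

The two most frequent classes are m+ t+ (211) and m t (185); these are the parental (non-recombinant) types.
So the F1 carried m+ t+ on one chromosome and m t on the other — the recessive alleles are on the same chromosome (cis / coupling).

cis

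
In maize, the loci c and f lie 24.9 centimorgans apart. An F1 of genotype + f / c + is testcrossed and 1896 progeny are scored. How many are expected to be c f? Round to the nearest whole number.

A map distance of 24.9 centimorgans corresponds to a recombination frequency of 0.249.
The F1 is + f / c +, so c f is a recombinant gamete class with expected frequency r/2 = 0.249/2 = 0.1245.
Expected number = 0.1245 × 1896 = 236.05 ≈ 236.

236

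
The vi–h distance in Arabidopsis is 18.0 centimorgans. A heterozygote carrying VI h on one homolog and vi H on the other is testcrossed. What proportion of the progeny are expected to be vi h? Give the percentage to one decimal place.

9.0%

A map distance of 18.0 centimorgans corresponds to a recombination frequency of 0.180.
The F1 is VI h / vi H, so vi h is a recombinant gamete class with expected frequency r/2 = 0.180/2 = 0.0900.
That is 0.0900 = 9.0% of the progeny.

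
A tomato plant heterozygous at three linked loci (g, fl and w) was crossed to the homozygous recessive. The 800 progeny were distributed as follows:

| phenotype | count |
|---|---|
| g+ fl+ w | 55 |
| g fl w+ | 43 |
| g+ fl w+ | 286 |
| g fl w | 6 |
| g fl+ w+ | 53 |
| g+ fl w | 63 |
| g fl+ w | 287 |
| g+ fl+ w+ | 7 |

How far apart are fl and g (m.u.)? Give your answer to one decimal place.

The two most frequent reciprocal classes, g+ fl w+ and g fl+ w, are the parental types, so the F1 was g+ fl w+ / g fl+ w.
The two rarest classes, g+ fl+ w+ and g fl w, are the double crossovers. Comparing them with the parentals, only the fl allele has switched, so fl is the middle locus and the order is g – fl – w.
Crossovers in the g–fl interval produce the single-crossover classes g fl w+ and g+ fl+ w (43 + 55 = 98) plus the double crossovers (13).
RF(g–fl) = (98 + 13) / 800 = 111/800 = 0.1388 → 13.9 m.u.

13.9 m.u.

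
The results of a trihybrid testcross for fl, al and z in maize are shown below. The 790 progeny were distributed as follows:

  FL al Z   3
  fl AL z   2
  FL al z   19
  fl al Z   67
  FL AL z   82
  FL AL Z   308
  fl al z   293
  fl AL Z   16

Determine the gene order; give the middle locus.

The two most frequent reciprocal classes, FL AL Z and fl al z, are the parental types, so the F1 was FL AL Z / fl al z.
The two rarest classes, FL al Z and fl AL z, are the double crossovers. Comparing them with the parentals, only the al allele has switched, so al is the middle locus and the order is fl – al – z.

al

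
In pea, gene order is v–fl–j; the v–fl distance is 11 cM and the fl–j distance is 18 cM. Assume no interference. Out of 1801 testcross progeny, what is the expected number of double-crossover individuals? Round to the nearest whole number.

Map distances give recombination frequencies of 0.110 and 0.180 for the two intervals.
With no interference, expected double-crossover frequency = 0.110 × 0.180 = 0.01980.
Expected number = 0.01980 × 1801 = 35.66 ≈ 36.

36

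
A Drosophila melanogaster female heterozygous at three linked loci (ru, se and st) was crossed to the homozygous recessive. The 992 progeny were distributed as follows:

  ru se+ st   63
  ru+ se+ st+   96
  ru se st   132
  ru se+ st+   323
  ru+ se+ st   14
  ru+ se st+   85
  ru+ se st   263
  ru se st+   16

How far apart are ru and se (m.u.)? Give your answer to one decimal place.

The two most frequent reciprocal classes, ru+ se st and ru se+ st+, are the parental types, so the F1 was ru+ se st / ru se+ st+.
The two rarest classes, ru+ se+ st and ru se st+, are the double crossovers. Comparing them with the parentals, only the se allele has switched, so se is the middle locus and the order is st – se – ru.
Crossovers in the se–ru interval produce the single-crossover classes ru se st and ru+ se+ st+ (132 + 96 = 228) plus the double crossovers (30).
RF(se–ru) = (228 + 30) / 992 = 258/992 = 0.2601 → 26.0 m.u.

26.0 m.u.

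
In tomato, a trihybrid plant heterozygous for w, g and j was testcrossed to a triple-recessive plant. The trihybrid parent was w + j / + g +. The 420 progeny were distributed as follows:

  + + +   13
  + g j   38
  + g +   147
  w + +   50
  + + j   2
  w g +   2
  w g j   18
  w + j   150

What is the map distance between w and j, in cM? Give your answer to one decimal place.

The two rarest classes, + + j and w g +, are the double crossovers. Comparing them with the parentals, only the w allele has switched, so w is the middle locus and the order is g – w – j.
Crossovers in the w–j interval produce the single-crossover classes w + + and + g j (50 + 38 = 88) plus the double crossovers (4).
RF(w–j) = (88 + 4) / 420 = 92/420 = 0.2190 → 21.9 cM.

21.9 cM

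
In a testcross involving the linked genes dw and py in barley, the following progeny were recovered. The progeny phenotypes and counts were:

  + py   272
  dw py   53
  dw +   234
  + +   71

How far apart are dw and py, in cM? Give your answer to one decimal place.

The two most frequent classes, + py (272) and dw + (234), are the parental types, so the F1 was + py / dw +.
The recombinant classes are + + and dw py: 71 + 53 = 124.
Recombination frequency = 124/630 = 0.1968 ≈ 19.7%, i.e. 19.7 cM.

19.7 cM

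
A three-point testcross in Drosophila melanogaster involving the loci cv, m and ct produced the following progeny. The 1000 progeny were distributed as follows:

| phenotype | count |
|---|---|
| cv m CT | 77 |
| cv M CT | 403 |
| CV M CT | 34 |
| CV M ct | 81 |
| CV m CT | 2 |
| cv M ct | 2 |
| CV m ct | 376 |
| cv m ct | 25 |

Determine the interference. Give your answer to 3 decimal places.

The two most frequent reciprocal classes, cv M CT and CV m ct, are the parental types, so the F1 was cv M CT / CV m ct.
The two rarest classes, cv M ct and CV m CT, are the double crossovers. Comparing them with the parentals, only the ct allele has switched, so ct is the middle locus and the order is cv – ct – m.
cv–ct: (59 + 4)/1000 = 0.0630; ct–m: (158 + 4)/1000 = 0.1620.
Expected DCO frequency = 0.0630 × 0.1620 ≈ 0.01021; observed = 4/1000 ≈ 0.00400.
Coefficient of coincidence = 0.00400/0.01021 ≈ 0.392; interference = 1 − 0.392 = 0.608.

0.608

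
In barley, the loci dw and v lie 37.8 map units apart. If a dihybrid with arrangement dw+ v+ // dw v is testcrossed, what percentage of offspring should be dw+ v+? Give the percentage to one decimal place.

31.1%

A map distance of 37.8 map units corresponds to a recombination frequency of 0.378.
The F1 is dw+ v+ / dw v, so dw+ v+ is a parental gamete class with expected frequency (1 − r)/2 = 0.622/2 = 0.3110.
That is 0.3110 = 31.1% of the progeny.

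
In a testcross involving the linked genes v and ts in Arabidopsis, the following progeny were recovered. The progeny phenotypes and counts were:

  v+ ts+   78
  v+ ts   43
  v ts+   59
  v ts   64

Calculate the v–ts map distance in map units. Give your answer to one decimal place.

The two most frequent classes, v+ ts+ (78) and v ts (64), are the parental types, so the F1 was v+ ts+ / v ts.
The recombinant classes are v+ ts and v ts+: 43 + 59 = 102.
Recombination frequency = 102/244 = 0.4180 ≈ 41.8%, i.e. 41.8 map units.

41.8 map units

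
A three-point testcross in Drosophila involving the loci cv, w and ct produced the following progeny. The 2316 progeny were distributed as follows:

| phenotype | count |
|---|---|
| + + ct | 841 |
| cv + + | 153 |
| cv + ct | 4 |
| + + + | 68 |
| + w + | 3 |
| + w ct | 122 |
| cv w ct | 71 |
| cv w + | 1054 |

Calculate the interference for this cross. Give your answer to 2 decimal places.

0.61

The two most frequent reciprocal classes, cv w + and + + ct, are the parental types, so the F1 was cv w + / + + ct.
The two rarest classes, + w + and cv + ct, are the double crossovers. Comparing them with the parentals, only the cv allele has switched, so cv is the middle locus and the order is w – cv – ct.
w–cv: (275 + 7)/2316 = 0.1218; cv–ct: (139 + 7)/2316 = 0.0630.
Expected DCO frequency = 0.1218 × 0.0630 ≈ 0.00767; observed = 7/2316 ≈ 0.00302.
Coefficient of coincidence = 0.00302/0.00767 ≈ 0.39; interference = 1 − 0.39 = 0.61.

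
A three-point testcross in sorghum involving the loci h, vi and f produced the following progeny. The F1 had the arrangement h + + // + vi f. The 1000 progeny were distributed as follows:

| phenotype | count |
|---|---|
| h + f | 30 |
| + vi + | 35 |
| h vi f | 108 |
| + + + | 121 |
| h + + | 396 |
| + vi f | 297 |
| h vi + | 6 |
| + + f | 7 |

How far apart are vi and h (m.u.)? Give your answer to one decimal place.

The two rarest classes, h vi + and + + f, are the double crossovers. Comparing them with the parentals, only the vi allele has switched, so vi is the middle locus and the order is h – vi – f.
Crossovers in the h–vi interval produce the single-crossover classes + + + and h vi f (121 + 108 = 229) plus the double crossovers (13).
RF(h–vi) = (229 + 13) / 1000 = 242/1000 = 0.2420 → 24.2 m.u.

24.2 m.u.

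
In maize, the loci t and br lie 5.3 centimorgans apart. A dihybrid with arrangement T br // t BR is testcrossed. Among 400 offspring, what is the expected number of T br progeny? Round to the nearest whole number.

189

A map distance of 5.3 centimorgans corresponds to a recombination frequency of 0.053.
The F1 is T br / t BR, so T br is a parental gamete class with expected frequency (1 − r)/2 = 0.947/2 = 0.4735.
Expected number = 0.4735 × 400 = 189.40 ≈ 189.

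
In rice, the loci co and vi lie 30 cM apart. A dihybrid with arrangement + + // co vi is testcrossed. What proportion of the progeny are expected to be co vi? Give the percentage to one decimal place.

A map distance of 30 cM corresponds to a recombination frequency of 0.300.
The F1 is + + / co vi, so co vi is a parental gamete class with expected frequency (1 − r)/2 = 0.700/2 = 0.3500.
That is 0.3500 = 35.0% of the progeny.

35.0%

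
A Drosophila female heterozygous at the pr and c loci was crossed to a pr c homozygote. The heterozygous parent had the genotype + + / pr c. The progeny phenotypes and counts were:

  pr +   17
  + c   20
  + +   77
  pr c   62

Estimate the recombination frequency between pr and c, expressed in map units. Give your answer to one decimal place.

21.0 map units

The recombinant classes are + c and pr +: 20 + 17 = 37.
Recombination frequency = 37/176 = 0.2102 ≈ 21.0%, i.e. 21.0 map units.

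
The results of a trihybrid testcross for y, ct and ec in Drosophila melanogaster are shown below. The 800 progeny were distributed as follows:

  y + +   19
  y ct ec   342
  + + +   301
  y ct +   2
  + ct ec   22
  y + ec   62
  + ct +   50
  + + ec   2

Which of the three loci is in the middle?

ec

The two most frequent reciprocal classes, + + + and y ct ec, are the parental types, so the F1 was + + + / y ct ec.
The two rarest classes, + + ec and y ct +, are the double crossovers. Comparing them with the parentals, only the ec allele has switched, so ec is the middle locus and the order is y – ec – ct.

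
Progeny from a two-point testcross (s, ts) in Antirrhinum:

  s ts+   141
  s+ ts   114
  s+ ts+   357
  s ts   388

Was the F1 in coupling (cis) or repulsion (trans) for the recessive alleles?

cis

The two most frequent classes are s+ ts+ (357) and s ts (388); these are the parental (non-recombinant) types.
So the F1 carried s+ ts+ on one chromosome and s ts on the other — the recessive alleles are on the same chromosome (cis / coupling).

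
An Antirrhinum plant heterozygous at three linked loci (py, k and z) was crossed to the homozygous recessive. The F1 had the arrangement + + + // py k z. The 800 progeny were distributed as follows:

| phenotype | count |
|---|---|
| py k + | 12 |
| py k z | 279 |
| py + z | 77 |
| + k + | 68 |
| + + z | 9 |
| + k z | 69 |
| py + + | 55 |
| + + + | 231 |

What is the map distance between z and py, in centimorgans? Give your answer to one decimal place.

18.1 centimorgans

The two rarest classes, + + z and py k +, are the double crossovers. Comparing them with the parentals, only the z allele has switched, so z is the middle locus and the order is k – z – py.
Crossovers in the z–py interval produce the single-crossover classes py + + and + k z (55 + 69 = 124) plus the double crossovers (21).
RF(z–py) = (124 + 21) / 800 = 145/800 = 0.1812 → 18.1 centimorgans.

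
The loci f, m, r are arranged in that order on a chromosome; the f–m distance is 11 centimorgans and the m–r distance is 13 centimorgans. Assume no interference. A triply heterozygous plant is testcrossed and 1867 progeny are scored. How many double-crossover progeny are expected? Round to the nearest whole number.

Map distances give recombination frequencies of 0.110 and 0.130 for the two intervals.
With no interference, expected double-crossover frequency = 0.110 × 0.130 = 0.01430.
Expected number = 0.01430 × 1867 = 26.70 ≈ 27.

27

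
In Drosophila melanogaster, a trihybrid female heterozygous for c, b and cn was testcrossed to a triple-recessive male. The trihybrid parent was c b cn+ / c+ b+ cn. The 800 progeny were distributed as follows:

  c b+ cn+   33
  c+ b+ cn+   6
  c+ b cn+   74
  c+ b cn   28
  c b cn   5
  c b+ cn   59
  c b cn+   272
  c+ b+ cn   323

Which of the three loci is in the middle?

The two rarest classes, c b cn and c+ b+ cn+, are the double crossovers. Comparing them with the parentals, only the cn allele has switched, so cn is the middle locus and the order is b – cn – c.

cn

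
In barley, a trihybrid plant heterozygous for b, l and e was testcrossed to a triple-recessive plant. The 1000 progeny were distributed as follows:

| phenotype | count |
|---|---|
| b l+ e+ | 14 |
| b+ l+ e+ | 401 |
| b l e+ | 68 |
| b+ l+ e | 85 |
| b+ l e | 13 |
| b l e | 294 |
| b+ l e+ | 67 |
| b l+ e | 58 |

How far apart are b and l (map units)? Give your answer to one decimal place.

The two most frequent reciprocal classes, b l e and b+ l+ e+, are the parental types, so the F1 was b l e / b+ l+ e+.
The two rarest classes, b+ l e and b l+ e+, are the double crossovers. Comparing them with the parentals, only the b allele has switched, so b is the middle locus and the order is l – b – e.
Crossovers in the l–b interval produce the single-crossover classes b l+ e and b+ l e+ (58 + 67 = 125) plus the double crossovers (27).
RF(l–b) = (125 + 27) / 1000 = 152/1000 = 0.1520 → 15.2 map units.

15.2 map units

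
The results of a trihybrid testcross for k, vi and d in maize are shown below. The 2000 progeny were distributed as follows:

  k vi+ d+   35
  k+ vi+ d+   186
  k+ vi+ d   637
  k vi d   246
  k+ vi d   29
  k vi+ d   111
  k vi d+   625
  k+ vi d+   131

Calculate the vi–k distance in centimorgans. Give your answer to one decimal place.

15.3 centimorgans

The two most frequent reciprocal classes, k+ vi+ d and k vi d+, are the parental types, so the F1 was k+ vi+ d / k vi d+.
The two rarest classes, k+ vi d and k vi+ d+, are the double crossovers. Comparing them with the parentals, only the vi allele has switched, so vi is the middle locus and the order is k – vi – d.
Crossovers in the k–vi interval produce the single-crossover classes k vi+ d and k+ vi d+ (111 + 131 = 242) plus the double crossovers (64).
RF(k–vi) = (242 + 64) / 2000 = 306/2000 = 0.1530 → 15.3 centimorgans.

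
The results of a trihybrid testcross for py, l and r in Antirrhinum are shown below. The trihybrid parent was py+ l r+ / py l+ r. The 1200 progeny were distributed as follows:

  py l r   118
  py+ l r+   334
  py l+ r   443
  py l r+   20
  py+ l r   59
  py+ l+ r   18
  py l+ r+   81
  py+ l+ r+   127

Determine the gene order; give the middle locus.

py

The two rarest classes, py l r+ and py+ l+ r, are the double crossovers. Comparing them with the parentals, only the py allele has switched, so py is the middle locus and the order is l – py – r.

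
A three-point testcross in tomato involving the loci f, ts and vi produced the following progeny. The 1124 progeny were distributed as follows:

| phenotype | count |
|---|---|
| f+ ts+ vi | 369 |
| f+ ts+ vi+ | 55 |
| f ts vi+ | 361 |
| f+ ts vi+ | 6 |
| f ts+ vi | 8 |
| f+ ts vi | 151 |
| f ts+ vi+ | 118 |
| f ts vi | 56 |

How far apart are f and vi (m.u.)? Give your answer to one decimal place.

The two most frequent reciprocal classes, f+ ts+ vi and f ts vi+, are the parental types, so the F1 was f+ ts+ vi / f ts vi+.
The two rarest classes, f ts+ vi and f+ ts vi+, are the double crossovers. Comparing them with the parentals, only the f allele has switched, so f is the middle locus and the order is vi – f – ts.
Crossovers in the vi–f interval produce the single-crossover classes f+ ts+ vi+ and f ts vi (55 + 56 = 111) plus the double crossovers (14).
RF(vi–f) = (111 + 14) / 1124 = 125/1124 = 0.1112 → 11.1 m.u.

11.1 m.u.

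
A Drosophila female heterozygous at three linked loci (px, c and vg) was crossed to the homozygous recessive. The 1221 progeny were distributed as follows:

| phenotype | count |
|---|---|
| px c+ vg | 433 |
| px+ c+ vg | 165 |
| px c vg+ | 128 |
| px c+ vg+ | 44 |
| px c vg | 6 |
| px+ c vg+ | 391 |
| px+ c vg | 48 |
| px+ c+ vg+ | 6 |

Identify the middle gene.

c

The two most frequent reciprocal classes, px c+ vg and px+ c vg+, are the parental types, so the F1 was px c+ vg / px+ c vg+.
The two rarest classes, px c vg and px+ c+ vg+, are the double crossovers. Comparing them with the parentals, only the c allele has switched, so c is the middle locus and the order is px – c – vg.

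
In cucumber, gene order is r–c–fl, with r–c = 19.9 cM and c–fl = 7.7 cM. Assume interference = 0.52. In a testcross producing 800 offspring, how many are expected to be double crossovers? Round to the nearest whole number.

Map distances give recombination frequencies of 0.199 and 0.077 for the two intervals.
With interference 0.52 (so coincidence = 0.48), expected double-crossover frequency = 0.199 × 0.077 × 0.48 = 0.00736.
Expected number = 0.00736 × 800 = 5.88 ≈ 6.

6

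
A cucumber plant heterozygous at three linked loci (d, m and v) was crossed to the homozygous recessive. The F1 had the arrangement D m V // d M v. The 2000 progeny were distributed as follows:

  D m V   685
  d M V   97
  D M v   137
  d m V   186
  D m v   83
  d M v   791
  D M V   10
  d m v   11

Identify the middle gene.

m

The two rarest classes, D M V and d m v, are the double crossovers. Comparing them with the parentals, only the m allele has switched, so m is the middle locus and the order is v – m – d.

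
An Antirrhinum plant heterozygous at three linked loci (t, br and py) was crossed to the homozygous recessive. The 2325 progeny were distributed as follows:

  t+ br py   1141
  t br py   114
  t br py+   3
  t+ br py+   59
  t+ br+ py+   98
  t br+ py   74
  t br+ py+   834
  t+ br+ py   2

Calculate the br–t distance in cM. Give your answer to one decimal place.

The two most frequent reciprocal classes, t br+ py+ and t+ br py, are the parental types, so the F1 was t br+ py+ / t+ br py.
The two rarest classes, t br py+ and t+ br+ py, are the double crossovers. Comparing them with the parentals, only the br allele has switched, so br is the middle locus and the order is t – br – py.
Crossovers in the t–br interval produce the single-crossover classes t+ br+ py+ and t br py (98 + 114 = 212) plus the double crossovers (5).
RF(t–br) = (212 + 5) / 2325 = 217/2325 = 0.0933 → 9.3 cM.

9.3 cM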